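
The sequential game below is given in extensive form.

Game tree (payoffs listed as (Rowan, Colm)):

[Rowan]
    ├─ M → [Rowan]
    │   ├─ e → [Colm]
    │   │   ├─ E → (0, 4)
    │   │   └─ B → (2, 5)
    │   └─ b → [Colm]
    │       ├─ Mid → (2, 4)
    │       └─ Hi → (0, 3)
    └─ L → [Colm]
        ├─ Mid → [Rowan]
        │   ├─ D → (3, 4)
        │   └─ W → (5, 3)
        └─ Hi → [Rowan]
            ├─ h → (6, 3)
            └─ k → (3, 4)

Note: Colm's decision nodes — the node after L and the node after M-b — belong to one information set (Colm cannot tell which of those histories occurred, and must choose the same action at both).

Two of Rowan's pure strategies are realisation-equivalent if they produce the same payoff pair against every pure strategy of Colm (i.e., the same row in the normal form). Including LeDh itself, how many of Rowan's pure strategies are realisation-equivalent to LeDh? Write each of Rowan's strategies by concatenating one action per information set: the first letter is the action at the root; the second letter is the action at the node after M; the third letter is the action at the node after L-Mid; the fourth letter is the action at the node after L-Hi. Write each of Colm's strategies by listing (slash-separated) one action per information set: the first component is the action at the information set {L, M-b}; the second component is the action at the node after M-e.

Row for LeDh (columns Mid/E, Mid/B, Hi/E, Hi/B): (3,4) (3,4) (6,3) (6,3).
Under LeDh, Rowan's choice at the node after M can never be reached regardless of what Colm does, so varying those choices leaves every outcome unchanged.
Holding the reachable choices fixed and varying the unreachable one freely already gives 2 equivalent strategies.
No other strategy reproduces this row, so those 2 are the full class: LeDh, LbDh.

2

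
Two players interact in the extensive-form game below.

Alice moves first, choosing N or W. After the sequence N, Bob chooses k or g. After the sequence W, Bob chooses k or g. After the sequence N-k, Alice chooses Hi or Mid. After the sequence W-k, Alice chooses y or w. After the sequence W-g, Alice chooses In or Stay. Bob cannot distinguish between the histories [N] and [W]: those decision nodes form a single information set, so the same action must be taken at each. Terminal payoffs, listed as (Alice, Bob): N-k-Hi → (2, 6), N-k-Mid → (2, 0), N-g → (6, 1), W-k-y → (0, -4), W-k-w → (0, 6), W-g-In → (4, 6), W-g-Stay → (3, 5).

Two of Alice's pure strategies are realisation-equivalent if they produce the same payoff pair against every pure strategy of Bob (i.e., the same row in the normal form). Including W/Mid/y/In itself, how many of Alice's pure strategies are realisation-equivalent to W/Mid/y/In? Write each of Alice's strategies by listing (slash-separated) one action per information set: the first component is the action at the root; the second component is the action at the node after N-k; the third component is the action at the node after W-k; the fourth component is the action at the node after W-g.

2

Row for W/Mid/y/In (columns k, g): (0,-4) (4,6).
Under W/Mid/y/In, Alice's choice at the node after N-k can never be reached regardless of what Bob does, so varying those choices leaves every outcome unchanged.
Holding the reachable choices fixed and varying the unreachable one freely already gives 2 equivalent strategies.
No other strategy reproduces this row, so those 2 are the full class: W/Hi/y/In, W/Mid/y/In.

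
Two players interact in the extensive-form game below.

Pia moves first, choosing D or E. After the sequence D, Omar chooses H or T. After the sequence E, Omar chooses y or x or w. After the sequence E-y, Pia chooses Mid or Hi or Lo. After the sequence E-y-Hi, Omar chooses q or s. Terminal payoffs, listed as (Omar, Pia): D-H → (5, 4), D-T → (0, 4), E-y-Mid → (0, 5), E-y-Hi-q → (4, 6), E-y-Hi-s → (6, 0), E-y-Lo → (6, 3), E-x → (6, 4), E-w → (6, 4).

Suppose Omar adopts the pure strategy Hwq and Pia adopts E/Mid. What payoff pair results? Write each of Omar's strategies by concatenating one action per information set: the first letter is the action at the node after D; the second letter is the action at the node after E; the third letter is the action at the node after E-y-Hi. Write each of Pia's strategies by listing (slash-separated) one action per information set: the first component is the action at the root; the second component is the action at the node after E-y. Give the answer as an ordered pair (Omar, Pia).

Trace the play path from the root:
  Pia plays E
  Omar plays w at [E]
→ terminal payoff (6, 4).
(Omar's choice at the node after D is never reached on this path, so it doesn't affect the outcome.)

(6, 4)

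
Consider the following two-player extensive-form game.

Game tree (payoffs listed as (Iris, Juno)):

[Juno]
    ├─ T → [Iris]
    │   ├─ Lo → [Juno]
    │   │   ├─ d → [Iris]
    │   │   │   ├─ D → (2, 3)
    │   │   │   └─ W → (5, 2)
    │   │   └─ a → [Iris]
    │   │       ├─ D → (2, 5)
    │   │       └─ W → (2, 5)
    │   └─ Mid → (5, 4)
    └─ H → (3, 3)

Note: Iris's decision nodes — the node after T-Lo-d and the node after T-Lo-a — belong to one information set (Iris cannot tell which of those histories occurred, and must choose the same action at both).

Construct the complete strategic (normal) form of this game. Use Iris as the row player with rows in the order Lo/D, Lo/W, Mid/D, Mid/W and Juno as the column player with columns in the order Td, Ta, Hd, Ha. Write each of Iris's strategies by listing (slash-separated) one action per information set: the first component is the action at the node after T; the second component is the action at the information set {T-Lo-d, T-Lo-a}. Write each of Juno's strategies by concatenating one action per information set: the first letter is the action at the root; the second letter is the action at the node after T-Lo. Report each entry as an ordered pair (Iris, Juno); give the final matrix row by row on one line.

Lo/D: (2,3) (2,5) (3,3) (3,3) | Lo/W: (5,2) (2,5) (3,3) (3,3) | Mid/D: (5,4) (5,4) (3,3) (3,3) | Mid/W: (5,4) (5,4) (3,3) (3,3)

Row Lo/D: Td→(2,3), Ta→(2,5), Hd→(3,3), Ha→(3,3)
Row Lo/W: Td→(5,2), Ta→(2,5), Hd→(3,3), Ha→(3,3)
Row Mid/D: Td→(5,4), Ta→(5,4), Hd→(3,3), Ha→(3,3)
Row Mid/W: Td→(5,4), Ta→(5,4), Hd→(3,3), Ha→(3,3)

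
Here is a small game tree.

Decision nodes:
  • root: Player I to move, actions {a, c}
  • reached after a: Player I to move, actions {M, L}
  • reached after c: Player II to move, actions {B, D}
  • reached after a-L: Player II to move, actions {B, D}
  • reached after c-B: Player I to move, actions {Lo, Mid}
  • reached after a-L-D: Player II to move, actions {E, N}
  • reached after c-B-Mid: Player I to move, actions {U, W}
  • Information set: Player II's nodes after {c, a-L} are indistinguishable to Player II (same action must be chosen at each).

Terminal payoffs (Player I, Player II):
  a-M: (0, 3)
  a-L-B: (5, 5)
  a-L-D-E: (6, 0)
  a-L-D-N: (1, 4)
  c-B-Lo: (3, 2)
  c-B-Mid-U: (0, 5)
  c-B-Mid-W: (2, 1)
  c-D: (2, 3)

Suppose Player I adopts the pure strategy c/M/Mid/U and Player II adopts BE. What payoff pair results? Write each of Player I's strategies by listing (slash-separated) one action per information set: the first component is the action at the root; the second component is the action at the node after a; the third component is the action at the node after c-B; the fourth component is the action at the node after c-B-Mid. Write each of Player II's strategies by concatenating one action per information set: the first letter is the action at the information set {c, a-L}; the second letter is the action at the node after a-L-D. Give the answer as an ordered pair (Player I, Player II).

Trace the play path from the root:
  Player I plays c
  Player II plays B at [c]
  Player I plays Mid at [c-B]
  Player I plays U at [c-B-Mid]
→ terminal payoff (0, 5).
(Player I's choice at the node after a is never reached on this path, so it doesn't affect the outcome.)

(0, 5)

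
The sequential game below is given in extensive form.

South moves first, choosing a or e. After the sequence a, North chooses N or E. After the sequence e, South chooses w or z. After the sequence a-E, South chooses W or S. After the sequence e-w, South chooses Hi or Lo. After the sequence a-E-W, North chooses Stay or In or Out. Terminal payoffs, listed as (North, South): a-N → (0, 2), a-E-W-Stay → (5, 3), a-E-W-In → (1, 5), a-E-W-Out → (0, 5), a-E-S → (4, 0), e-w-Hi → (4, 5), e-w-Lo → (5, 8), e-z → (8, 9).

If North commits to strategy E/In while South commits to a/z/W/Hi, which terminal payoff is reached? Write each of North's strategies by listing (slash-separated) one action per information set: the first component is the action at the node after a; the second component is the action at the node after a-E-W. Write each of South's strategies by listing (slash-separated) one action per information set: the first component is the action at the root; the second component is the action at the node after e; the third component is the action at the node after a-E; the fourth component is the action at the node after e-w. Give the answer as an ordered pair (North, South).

Trace the play path from the root:
  South plays a
  North plays E at [a]
  South plays W at [a-E]
  North plays In at [a-E-W]
→ terminal payoff (1, 5).
(South's choice at the node after e is never reached on this path, so it doesn't affect the outcome.)

(1, 5)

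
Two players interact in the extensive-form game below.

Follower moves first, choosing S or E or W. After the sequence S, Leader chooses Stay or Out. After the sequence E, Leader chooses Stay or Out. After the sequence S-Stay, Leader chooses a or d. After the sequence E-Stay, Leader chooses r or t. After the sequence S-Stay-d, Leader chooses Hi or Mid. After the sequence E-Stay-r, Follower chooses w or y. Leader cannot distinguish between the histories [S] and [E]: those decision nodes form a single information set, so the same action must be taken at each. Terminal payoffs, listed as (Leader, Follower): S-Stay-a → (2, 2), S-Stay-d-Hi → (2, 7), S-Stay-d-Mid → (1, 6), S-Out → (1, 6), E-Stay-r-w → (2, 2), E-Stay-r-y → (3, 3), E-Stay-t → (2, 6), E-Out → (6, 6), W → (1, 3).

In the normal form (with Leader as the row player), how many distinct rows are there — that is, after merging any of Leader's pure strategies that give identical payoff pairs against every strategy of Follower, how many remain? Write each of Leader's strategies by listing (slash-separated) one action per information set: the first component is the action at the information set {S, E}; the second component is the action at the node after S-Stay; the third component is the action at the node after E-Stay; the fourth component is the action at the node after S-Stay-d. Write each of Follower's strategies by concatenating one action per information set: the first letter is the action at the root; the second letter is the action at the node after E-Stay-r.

7

Leader has 16 pure strategies: Stay/a/r/Hi, Stay/a/r/Mid, Stay/a/t/Hi, Stay/a/t/Mid, Stay/d/r/Hi, Stay/d/r/Mid, Stay/d/t/Hi, Stay/d/t/Mid, Out/a/r/Hi, Out/a/r/Mid, Out/a/t/Hi, Out/a/t/Mid, Out/d/r/Hi, Out/d/r/Mid, Out/d/t/Hi, Out/d/t/Mid. Columns: Sw, Sy, Ew, Ey, Ww, Wy.
{Stay/a/r/Hi, Stay/a/r/Mid} → row (2,2) (2,2) (2,2) (3,3) (1,3) (1,3)
{Stay/a/t/Hi, Stay/a/t/Mid} → row (2,2) (2,2) (2,6) (2,6) (1,3) (1,3)
{Stay/d/r/Hi} → row (2,7) (2,7) (2,2) (3,3) (1,3) (1,3)
{Stay/d/r/Mid} → row (1,6) (1,6) (2,2) (3,3) (1,3) (1,3)
{Stay/d/t/Hi} → row (2,7) (2,7) (2,6) (2,6) (1,3) (1,3)
{Stay/d/t/Mid} → row (1,6) (1,6) (2,6) (2,6) (1,3) (1,3)
{Out/a/r/Hi, Out/a/r/Mid, Out/a/t/Hi, Out/a/t/Mid, Out/d/r/Hi, Out/d/r/Mid, Out/d/t/Hi, Out/d/t/Mid} → row (1,6) (1,6) (6,6) (6,6) (1,3) (1,3)
That's 7 distinct rows out of 16 strategies.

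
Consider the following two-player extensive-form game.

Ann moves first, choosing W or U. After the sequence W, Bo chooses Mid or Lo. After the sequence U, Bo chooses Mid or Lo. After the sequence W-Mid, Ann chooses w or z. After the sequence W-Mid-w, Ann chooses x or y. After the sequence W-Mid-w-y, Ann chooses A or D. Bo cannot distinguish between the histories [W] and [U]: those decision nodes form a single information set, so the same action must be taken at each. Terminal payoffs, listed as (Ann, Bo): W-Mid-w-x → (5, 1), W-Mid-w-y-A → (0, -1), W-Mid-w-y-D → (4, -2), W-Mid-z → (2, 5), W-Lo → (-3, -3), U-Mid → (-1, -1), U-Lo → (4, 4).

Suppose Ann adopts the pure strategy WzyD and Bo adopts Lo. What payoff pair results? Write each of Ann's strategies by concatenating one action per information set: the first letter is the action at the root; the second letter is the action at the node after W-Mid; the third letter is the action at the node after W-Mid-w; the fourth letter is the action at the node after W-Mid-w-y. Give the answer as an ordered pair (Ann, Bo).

Trace the play path from the root:
  Ann plays W
  Bo plays Lo at [W]
→ terminal payoff (-3, -3).
(Ann's choice at the node after W-Mid is never reached on this path, so it doesn't affect the outcome.)

(-3, -3)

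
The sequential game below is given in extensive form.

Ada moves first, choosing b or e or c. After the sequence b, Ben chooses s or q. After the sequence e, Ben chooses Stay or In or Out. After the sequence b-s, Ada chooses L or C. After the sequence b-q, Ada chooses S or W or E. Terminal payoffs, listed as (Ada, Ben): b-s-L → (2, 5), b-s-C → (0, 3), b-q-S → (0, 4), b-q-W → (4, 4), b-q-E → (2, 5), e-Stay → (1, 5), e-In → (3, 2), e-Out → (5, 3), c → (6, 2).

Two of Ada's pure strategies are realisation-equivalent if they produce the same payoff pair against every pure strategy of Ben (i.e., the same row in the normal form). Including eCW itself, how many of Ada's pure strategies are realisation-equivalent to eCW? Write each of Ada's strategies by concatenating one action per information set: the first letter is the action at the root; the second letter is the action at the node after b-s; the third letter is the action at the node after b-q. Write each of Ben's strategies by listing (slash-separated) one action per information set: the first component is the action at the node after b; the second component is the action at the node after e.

Row for eCW (columns s/Stay, s/In, s/Out, q/Stay, q/In, q/Out): (1,5) (3,2) (5,3) (1,5) (3,2) (5,3).
Under eCW, Ada's choice at the node after b-s and at the node after b-q can never be reached regardless of what Ben does, so varying those choices leaves every outcome unchanged.
Holding the reachable choices fixed and varying the unreachable ones freely already gives 2 × 3 = 6 equivalent strategies.
No other strategy reproduces this row, so those 6 are the full class: eLS, eLW, eLE, eCS, eCW, eCE.

6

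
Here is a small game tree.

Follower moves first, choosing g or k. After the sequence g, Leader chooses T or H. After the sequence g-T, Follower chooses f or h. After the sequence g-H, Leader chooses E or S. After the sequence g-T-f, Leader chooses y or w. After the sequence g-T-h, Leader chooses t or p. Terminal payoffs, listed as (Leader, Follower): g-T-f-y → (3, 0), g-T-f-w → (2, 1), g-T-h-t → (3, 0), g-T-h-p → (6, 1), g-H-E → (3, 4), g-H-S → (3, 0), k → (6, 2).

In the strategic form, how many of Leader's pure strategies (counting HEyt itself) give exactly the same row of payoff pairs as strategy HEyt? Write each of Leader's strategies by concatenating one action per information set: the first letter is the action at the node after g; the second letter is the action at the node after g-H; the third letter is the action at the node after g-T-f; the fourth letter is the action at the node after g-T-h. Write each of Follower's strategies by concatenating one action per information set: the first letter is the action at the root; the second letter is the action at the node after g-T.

Row for HEyt (columns gf, gh, kf, kh): (3,4) (3,4) (6,2) (6,2).
Under HEyt, Leader's choice at the node after g-T-f and at the node after g-T-h can never be reached regardless of what Follower does, so varying those choices leaves every outcome unchanged.
Holding the reachable choices fixed and varying the unreachable ones freely already gives 2 × 2 = 4 equivalent strategies.
No other strategy reproduces this row, so those 4 are the full class: HEyt, HEyp, HEwt, HEwp.

4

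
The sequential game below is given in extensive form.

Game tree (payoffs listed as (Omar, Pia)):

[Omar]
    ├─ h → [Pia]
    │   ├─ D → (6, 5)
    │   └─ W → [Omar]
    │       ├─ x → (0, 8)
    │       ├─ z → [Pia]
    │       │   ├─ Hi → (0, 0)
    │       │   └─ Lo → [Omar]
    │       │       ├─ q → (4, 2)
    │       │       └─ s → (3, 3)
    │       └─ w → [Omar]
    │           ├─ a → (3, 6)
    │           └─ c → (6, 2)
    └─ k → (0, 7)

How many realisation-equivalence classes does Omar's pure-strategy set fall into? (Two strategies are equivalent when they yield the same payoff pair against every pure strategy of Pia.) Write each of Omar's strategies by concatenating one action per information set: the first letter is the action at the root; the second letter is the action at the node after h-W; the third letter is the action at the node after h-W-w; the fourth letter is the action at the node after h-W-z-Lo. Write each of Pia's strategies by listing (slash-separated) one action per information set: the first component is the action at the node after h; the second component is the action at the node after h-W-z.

Omar has 24 pure strategies: hxaq, hxas, hxcq, hxcs, hzaq, hzas, hzcq, hzcs, hwaq, hwas, hwcq, hwcs, kxaq, kxas, kxcq, kxcs, kzaq, kzas, kzcq, kzcs, kwaq, kwas, kwcq, kwcs. Columns: D/Hi, D/Lo, W/Hi, W/Lo.
{hxaq, hxas, hxcq, hxcs} → row (6,5) (6,5) (0,8) (0,8)
{hzaq, hzcq} → row (6,5) (6,5) (0,0) (4,2)
{hzas, hzcs} → row (6,5) (6,5) (0,0) (3,3)
{hwaq, hwas} → row (6,5) (6,5) (3,6) (3,6)
{hwcq, hwcs} → row (6,5) (6,5) (6,2) (6,2)
{kxaq, kxas, kxcq, kxcs, kzaq, kzas, kzcq, kzcs, kwaq, kwas, kwcq, kwcs} → row (0,7) (0,7) (0,7) (0,7)
That's 6 distinct rows out of 24 strategies.

6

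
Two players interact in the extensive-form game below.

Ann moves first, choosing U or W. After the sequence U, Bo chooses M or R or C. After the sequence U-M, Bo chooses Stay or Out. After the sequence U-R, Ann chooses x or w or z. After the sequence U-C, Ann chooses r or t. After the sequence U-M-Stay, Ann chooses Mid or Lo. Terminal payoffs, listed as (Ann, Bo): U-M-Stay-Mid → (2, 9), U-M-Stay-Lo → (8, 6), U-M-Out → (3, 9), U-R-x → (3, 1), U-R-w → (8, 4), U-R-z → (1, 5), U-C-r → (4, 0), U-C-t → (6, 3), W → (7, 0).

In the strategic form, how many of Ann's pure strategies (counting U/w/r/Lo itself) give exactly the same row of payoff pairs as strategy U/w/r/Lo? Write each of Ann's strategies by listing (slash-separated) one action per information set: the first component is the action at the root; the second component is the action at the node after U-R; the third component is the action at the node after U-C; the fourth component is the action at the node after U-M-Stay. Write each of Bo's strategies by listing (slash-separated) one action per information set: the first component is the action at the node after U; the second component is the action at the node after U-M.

1

Row for U/w/r/Lo (columns M/Stay, M/Out, R/Stay, R/Out, C/Stay, C/Out): (8,6) (3,9) (8,4) (8,4) (4,0) (4,0).
Every one of Ann's information sets is on the play path for some reply by Bo when Ann follows U/w/r/Lo.
Changing the action at any of them therefore changes at least one column, so only U/w/r/Lo itself gives this row.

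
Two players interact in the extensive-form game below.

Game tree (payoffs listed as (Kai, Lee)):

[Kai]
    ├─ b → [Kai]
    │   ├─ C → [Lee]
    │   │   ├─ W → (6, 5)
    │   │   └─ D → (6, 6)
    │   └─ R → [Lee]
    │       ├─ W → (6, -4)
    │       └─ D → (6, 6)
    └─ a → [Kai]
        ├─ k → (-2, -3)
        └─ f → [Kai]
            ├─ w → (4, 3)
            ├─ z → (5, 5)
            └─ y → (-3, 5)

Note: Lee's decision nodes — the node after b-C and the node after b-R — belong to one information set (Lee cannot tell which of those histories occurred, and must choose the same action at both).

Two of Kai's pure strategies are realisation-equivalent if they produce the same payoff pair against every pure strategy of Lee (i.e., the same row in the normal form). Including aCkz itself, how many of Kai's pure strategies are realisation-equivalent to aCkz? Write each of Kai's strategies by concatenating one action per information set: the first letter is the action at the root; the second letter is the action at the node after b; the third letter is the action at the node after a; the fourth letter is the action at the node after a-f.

Row for aCkz (columns W, D): (-2,-3) (-2,-3).
Under aCkz, Kai's choice at the node after b and at the node after a-f can never be reached regardless of what Lee does, so varying those choices leaves every outcome unchanged.
Holding the reachable choices fixed and varying the unreachable ones freely already gives 2 × 3 = 6 equivalent strategies.
No other strategy reproduces this row, so those 6 are the full class: aCkw, aCkz, aCky, aRkw, aRkz, aRky.

6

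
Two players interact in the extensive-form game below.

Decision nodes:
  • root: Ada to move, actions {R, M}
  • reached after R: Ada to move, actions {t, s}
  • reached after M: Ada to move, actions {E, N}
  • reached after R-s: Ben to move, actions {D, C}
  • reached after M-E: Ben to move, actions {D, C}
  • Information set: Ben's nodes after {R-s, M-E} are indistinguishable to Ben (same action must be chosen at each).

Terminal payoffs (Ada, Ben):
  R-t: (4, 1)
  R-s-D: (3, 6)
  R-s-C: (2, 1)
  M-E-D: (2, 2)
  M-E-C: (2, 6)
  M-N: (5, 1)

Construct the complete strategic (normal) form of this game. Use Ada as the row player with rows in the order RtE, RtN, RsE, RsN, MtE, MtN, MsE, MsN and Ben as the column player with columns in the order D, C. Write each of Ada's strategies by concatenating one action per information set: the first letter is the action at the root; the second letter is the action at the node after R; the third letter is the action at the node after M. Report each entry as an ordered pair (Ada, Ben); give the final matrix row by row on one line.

RtE: (4,1) (4,1) | RtN: (4,1) (4,1) | RsE: (3,6) (2,1) | RsN: (3,6) (2,1) | MtE: (2,2) (2,6) | MtN: (5,1) (5,1) | MsE: (2,2) (2,6) | MsN: (5,1) (5,1)

Row RtE: D→(4,1), C→(4,1)
Row RtN: D→(4,1), C→(4,1)
Row RsE: D→(3,6), C→(2,1)
Row RsN: D→(3,6), C→(2,1)
Row MtE: D→(2,2), C→(2,6)
Row MtN: D→(5,1), C→(5,1)
Row MsE: D→(2,2), C→(2,6)
Row MsN: D→(5,1), C→(5,1)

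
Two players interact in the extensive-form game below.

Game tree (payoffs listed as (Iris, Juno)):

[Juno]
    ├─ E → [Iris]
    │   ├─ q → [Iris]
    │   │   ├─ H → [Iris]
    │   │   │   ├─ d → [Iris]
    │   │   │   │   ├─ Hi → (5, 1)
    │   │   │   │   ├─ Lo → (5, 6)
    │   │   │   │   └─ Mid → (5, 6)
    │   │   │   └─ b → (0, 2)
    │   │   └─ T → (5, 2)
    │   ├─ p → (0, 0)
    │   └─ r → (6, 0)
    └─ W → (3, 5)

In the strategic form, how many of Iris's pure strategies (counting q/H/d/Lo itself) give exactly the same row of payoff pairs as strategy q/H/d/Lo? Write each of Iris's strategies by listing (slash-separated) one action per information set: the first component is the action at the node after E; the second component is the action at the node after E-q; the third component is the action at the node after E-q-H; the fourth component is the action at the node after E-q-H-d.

2

Row for q/H/d/Lo (columns E, W): (5,6) (3,5).
Every one of Iris's information sets is on the play path for some reply by Juno when Iris follows q/H/d/Lo.
Even so, q/H/d/Mid happens to produce the same payoff in every column — so 2 strategies share this row.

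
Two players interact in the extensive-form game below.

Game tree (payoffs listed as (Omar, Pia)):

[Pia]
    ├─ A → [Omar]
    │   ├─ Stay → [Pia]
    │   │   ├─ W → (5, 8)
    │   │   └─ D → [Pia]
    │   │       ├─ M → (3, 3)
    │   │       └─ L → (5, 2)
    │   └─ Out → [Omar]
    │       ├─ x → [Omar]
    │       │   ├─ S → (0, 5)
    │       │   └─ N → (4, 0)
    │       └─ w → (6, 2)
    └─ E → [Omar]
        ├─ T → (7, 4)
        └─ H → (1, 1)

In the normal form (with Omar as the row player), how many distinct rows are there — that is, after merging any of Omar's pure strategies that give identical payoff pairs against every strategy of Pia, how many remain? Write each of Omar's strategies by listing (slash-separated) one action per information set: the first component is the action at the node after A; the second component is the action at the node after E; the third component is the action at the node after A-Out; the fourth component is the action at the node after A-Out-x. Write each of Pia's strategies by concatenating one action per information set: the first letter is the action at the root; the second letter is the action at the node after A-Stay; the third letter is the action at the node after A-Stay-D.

Omar has 16 pure strategies: Stay/T/x/S, Stay/T/x/N, Stay/T/w/S, Stay/T/w/N, Stay/H/x/S, Stay/H/x/N, Stay/H/w/S, Stay/H/w/N, Out/T/x/S, Out/T/x/N, Out/T/w/S, Out/T/w/N, Out/H/x/S, Out/H/x/N, Out/H/w/S, Out/H/w/N. Columns: AWM, AWL, ADM, ADL, EWM, EWL, EDM, EDL.
{Stay/T/x/S, Stay/T/x/N, Stay/T/w/S, Stay/T/w/N} → row (5,8) (5,8) (3,3) (5,2) (7,4) (7,4) (7,4) (7,4)
{Stay/H/x/S, Stay/H/x/N, Stay/H/w/S, Stay/H/w/N} → row (5,8) (5,8) (3,3) (5,2) (1,1) (1,1) (1,1) (1,1)
{Out/T/x/S} → row (0,5) (0,5) (0,5) (0,5) (7,4) (7,4) (7,4) (7,4)
{Out/T/x/N} → row (4,0) (4,0) (4,0) (4,0) (7,4) (7,4) (7,4) (7,4)
{Out/T/w/S, Out/T/w/N} → row (6,2) (6,2) (6,2) (6,2) (7,4) (7,4) (7,4) (7,4)
{Out/H/x/S} → row (0,5) (0,5) (0,5) (0,5) (1,1) (1,1) (1,1) (1,1)
{Out/H/x/N} → row (4,0) (4,0) (4,0) (4,0) (1,1) (1,1) (1,1) (1,1)
{Out/H/w/S, Out/H/w/N} → row (6,2) (6,2) (6,2) (6,2) (1,1) (1,1) (1,1) (1,1)
That's 8 distinct rows out of 16 strategies.

8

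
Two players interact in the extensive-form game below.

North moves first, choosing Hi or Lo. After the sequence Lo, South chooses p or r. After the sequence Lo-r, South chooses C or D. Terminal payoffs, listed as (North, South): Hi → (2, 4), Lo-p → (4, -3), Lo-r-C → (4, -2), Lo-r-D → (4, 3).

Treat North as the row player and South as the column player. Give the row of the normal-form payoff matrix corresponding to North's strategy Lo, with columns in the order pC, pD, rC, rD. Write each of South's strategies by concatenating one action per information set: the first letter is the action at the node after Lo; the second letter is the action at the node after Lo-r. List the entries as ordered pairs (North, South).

vs pC: North plays Lo → South plays p at [Lo] → (4, -3)
vs pD: North plays Lo → South plays p at [Lo] → (4, -3)
vs rC: North plays Lo → South plays r at [Lo] → South plays C at [Lo-r] → (4, -2)
vs rD: North plays Lo → South plays r at [Lo] → South plays D at [Lo-r] → (4, 3)

(4,-3) (4,-3) (4,-2) (4,3)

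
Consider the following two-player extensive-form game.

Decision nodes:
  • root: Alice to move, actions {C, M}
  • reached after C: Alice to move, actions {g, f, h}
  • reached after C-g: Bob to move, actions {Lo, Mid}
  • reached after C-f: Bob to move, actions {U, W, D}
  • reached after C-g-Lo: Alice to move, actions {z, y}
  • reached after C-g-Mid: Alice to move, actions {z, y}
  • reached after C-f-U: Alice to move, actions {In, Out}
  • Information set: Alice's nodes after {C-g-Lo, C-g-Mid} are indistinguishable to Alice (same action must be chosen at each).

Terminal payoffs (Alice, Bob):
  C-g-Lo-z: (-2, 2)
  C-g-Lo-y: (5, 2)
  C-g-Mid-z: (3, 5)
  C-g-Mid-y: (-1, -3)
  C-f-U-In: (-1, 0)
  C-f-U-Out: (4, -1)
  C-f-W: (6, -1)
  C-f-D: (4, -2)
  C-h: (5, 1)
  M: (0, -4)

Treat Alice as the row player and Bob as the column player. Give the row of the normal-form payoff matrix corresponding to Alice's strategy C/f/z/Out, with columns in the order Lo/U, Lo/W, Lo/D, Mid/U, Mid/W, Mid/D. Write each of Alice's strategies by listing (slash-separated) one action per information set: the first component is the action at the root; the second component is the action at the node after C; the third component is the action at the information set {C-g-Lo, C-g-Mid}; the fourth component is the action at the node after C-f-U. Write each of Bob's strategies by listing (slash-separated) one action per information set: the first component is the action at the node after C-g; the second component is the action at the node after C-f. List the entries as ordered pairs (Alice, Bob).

(4,-1) (6,-1) (4,-2) (4,-1) (6,-1) (4,-2)

vs Lo/U: Alice plays C → Alice plays f at [C] → Bob plays U at [C-f] → Alice plays Out at [C-f-U] → (4, -1)
vs Lo/W: Alice plays C → Alice plays f at [C] → Bob plays W at [C-f] → (6, -1)
vs Lo/D: Alice plays C → Alice plays f at [C] → Bob plays D at [C-f] → (4, -2)
vs Mid/U: Alice plays C → Alice plays f at [C] → Bob plays U at [C-f] → Alice plays Out at [C-f-U] → (4, -1)
vs Mid/W: Alice plays C → Alice plays f at [C] → Bob plays W at [C-f] → (6, -1)
vs Mid/D: Alice plays C → Alice plays f at [C] → Bob plays D at [C-f] → (4, -2)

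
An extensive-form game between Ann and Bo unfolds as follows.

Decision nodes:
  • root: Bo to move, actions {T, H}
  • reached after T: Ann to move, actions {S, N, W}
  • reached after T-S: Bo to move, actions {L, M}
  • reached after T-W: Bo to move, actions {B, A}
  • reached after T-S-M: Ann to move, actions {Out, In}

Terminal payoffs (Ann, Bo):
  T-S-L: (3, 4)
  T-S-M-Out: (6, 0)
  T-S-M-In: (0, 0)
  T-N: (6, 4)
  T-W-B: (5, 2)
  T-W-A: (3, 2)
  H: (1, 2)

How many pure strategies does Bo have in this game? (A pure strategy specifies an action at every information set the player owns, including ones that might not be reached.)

Bo owns the root with actions {T, H} — two choices.
Bo owns the node after T-S with actions {L, M} — two choices.
Bo owns the node after T-W with actions {B, A} — two choices.
A pure strategy fixes one action at each information set independently, so the count is the product 2 × 2 × 2 = 8.
(For reference, Ann has 6 pure strategies, giving a 8×6 normal-form matrix.)

8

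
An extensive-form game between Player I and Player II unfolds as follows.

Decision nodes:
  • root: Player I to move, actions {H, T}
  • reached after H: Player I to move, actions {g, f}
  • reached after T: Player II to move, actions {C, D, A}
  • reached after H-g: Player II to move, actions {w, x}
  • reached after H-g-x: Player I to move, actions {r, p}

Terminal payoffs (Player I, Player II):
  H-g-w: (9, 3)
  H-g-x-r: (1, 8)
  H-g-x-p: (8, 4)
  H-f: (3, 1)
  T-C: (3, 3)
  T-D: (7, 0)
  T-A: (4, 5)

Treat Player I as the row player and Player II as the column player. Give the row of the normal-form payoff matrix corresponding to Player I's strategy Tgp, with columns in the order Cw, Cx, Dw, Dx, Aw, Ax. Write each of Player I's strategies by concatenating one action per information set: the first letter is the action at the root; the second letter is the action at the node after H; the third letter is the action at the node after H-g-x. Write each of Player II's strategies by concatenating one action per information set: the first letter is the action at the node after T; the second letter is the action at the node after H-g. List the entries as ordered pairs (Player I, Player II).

vs Cw: Player I plays T → Player II plays C at [T] → (3, 3)
vs Cx: Player I plays T → Player II plays C at [T] → (3, 3)
vs Dw: Player I plays T → Player II plays D at [T] → (7, 0)
vs Dx: Player I plays T → Player II plays D at [T] → (7, 0)
vs Aw: Player I plays T → Player II plays A at [T] → (4, 5)
vs Ax: Player I plays T → Player II plays A at [T] → (4, 5)

(3,3) (3,3) (7,0) (7,0) (4,5) (4,5)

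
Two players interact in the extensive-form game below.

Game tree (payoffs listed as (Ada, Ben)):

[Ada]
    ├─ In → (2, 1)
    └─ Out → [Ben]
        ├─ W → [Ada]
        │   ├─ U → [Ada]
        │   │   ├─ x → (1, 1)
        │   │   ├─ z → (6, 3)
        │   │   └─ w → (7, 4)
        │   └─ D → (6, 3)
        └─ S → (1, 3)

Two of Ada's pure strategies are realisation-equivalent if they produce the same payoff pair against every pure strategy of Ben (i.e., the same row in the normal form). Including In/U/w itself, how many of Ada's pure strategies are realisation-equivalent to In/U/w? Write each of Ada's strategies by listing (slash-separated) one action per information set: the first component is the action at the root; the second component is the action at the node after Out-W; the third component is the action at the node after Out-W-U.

Row for In/U/w (columns W, S): (2,1) (2,1).
Under In/U/w, Ada's choice at the node after Out-W and at the node after Out-W-U can never be reached regardless of what Ben does, so varying those choices leaves every outcome unchanged.
Holding the reachable choices fixed and varying the unreachable ones freely already gives 2 × 3 = 6 equivalent strategies.
No other strategy reproduces this row, so those 6 are the full class: In/U/x, In/U/z, In/U/w, In/D/x, In/D/z, In/D/w.

6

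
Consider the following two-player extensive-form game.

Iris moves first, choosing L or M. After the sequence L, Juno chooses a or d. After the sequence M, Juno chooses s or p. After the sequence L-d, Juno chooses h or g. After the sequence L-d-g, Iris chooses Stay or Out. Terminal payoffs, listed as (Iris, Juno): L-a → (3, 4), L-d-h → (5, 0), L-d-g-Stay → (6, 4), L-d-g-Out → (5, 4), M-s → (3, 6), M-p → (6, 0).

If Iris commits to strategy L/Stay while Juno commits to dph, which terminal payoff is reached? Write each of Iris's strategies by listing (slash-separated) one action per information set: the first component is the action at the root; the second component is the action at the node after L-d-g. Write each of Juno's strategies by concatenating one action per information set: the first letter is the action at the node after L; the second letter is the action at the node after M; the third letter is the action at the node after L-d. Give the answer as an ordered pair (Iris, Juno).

(5, 0)

Trace the play path from the root:
  Iris plays L
  Juno plays d at [L]
  Juno plays h at [L-d]
→ terminal payoff (5, 0).
(Iris's choice at the node after L-d-g is never reached on this path, so it doesn't affect the outcome.)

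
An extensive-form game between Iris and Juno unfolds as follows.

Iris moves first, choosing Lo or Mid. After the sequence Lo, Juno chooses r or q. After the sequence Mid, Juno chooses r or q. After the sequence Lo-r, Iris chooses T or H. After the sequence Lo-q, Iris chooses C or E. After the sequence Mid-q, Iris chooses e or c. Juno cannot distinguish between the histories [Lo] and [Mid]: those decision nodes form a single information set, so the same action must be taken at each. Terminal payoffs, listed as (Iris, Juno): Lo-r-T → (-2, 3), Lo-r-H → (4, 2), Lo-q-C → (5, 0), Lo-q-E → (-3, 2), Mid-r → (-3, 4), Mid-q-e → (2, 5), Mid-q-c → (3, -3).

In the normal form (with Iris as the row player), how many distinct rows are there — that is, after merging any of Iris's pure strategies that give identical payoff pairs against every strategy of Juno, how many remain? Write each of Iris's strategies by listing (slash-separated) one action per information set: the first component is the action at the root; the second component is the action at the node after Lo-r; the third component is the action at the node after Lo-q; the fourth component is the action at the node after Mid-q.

Iris has 16 pure strategies: Lo/T/C/e, Lo/T/C/c, Lo/T/E/e, Lo/T/E/c, Lo/H/C/e, Lo/H/C/c, Lo/H/E/e, Lo/H/E/c, Mid/T/C/e, Mid/T/C/c, Mid/T/E/e, Mid/T/E/c, Mid/H/C/e, Mid/H/C/c, Mid/H/E/e, Mid/H/E/c. Columns: r, q.
{Lo/T/C/e, Lo/T/C/c} → row (-2,3) (5,0)
{Lo/T/E/e, Lo/T/E/c} → row (-2,3) (-3,2)
{Lo/H/C/e, Lo/H/C/c} → row (4,2) (5,0)
{Lo/H/E/e, Lo/H/E/c} → row (4,2) (-3,2)
{Mid/T/C/e, Mid/T/E/e, Mid/H/C/e, Mid/H/E/e} → row (-3,4) (2,5)
{Mid/T/C/c, Mid/T/E/c, Mid/H/C/c, Mid/H/E/c} → row (-3,4) (3,-3)
That's 6 distinct rows out of 16 strategies.

6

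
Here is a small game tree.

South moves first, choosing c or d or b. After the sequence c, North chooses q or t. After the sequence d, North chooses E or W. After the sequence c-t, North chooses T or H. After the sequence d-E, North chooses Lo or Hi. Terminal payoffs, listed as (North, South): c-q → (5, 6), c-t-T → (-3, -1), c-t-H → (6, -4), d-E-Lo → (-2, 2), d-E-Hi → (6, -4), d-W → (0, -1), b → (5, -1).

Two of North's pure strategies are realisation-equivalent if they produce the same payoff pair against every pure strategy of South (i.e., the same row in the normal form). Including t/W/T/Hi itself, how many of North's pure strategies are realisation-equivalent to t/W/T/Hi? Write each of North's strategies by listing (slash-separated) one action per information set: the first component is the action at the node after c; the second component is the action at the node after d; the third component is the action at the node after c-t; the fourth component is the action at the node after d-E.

2

Row for t/W/T/Hi (columns c, d, b): (-3,-1) (0,-1) (5,-1).
Under t/W/T/Hi, North's choice at the node after d-E can never be reached regardless of what South does, so varying those choices leaves every outcome unchanged.
Holding the reachable choices fixed and varying the unreachable one freely already gives 2 equivalent strategies.
No other strategy reproduces this row, so those 2 are the full class: t/W/T/Lo, t/W/T/Hi.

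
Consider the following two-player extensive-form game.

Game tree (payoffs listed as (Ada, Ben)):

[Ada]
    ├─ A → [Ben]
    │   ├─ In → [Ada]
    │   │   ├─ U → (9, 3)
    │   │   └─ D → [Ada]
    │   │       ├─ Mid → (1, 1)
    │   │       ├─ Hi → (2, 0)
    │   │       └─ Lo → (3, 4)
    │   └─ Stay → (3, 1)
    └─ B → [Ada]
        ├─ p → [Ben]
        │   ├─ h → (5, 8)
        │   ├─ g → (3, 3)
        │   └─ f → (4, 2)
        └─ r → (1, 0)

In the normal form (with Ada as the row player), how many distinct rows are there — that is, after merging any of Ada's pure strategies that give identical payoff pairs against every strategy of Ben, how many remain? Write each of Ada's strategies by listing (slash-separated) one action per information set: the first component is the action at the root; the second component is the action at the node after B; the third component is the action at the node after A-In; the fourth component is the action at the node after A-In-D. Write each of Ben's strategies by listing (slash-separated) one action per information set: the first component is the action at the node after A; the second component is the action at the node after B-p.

6

Ada has 24 pure strategies: A/p/U/Mid, A/p/U/Hi, A/p/U/Lo, A/p/D/Mid, A/p/D/Hi, A/p/D/Lo, A/r/U/Mid, A/r/U/Hi, A/r/U/Lo, A/r/D/Mid, A/r/D/Hi, A/r/D/Lo, B/p/U/Mid, B/p/U/Hi, B/p/U/Lo, B/p/D/Mid, B/p/D/Hi, B/p/D/Lo, B/r/U/Mid, B/r/U/Hi, B/r/U/Lo, B/r/D/Mid, B/r/D/Hi, B/r/D/Lo. Columns: In/h, In/g, In/f, Stay/h, Stay/g, Stay/f.
{A/p/U/Mid, A/p/U/Hi, A/p/U/Lo, A/r/U/Mid, A/r/U/Hi, A/r/U/Lo} → row (9,3) (9,3) (9,3) (3,1) (3,1) (3,1)
{A/p/D/Mid, A/r/D/Mid} → row (1,1) (1,1) (1,1) (3,1) (3,1) (3,1)
{A/p/D/Hi, A/r/D/Hi} → row (2,0) (2,0) (2,0) (3,1) (3,1) (3,1)
{A/p/D/Lo, A/r/D/Lo} → row (3,4) (3,4) (3,4) (3,1) (3,1) (3,1)
{B/p/U/Mid, B/p/U/Hi, B/p/U/Lo, B/p/D/Mid, B/p/D/Hi, B/p/D/Lo} → row (5,8) (3,3) (4,2) (5,8) (3,3) (4,2)
{B/r/U/Mid, B/r/U/Hi, B/r/U/Lo, B/r/D/Mid, B/r/D/Hi, B/r/D/Lo} → row (1,0) (1,0) (1,0) (1,0) (1,0) (1,0)
That's 6 distinct rows out of 24 strategies.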